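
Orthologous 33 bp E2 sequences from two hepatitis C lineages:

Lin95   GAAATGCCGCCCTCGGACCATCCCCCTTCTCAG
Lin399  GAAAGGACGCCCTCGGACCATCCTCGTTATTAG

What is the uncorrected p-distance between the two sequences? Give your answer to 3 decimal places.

Mismatches occur at site 5 (T→G), site 7 (C→A), site 24 (C→T), site 26 (C→G), site 29 (C→A), site 31 (C→T).
There are 6 differences over 33 sites, so p = 6/33 = 0.182.

0.182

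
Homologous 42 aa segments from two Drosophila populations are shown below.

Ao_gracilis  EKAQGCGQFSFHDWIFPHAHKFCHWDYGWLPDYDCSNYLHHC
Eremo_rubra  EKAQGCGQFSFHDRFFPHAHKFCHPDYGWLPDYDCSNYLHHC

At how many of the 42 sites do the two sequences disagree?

Mismatches occur at site 14 (W/R), site 15 (I/F), site 25 (W/P).
That gives 3 mismatches out of 42 aligned sites, so the Hamming distance is 3.

3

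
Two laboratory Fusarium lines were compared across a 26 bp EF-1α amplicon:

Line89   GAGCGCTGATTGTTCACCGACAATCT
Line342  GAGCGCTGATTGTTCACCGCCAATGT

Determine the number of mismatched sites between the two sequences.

2

The sequences differ at positions 20 (A/C), 25 (C/G).
That gives 2 mismatches out of 26 aligned sites, so the Hamming distance is 2.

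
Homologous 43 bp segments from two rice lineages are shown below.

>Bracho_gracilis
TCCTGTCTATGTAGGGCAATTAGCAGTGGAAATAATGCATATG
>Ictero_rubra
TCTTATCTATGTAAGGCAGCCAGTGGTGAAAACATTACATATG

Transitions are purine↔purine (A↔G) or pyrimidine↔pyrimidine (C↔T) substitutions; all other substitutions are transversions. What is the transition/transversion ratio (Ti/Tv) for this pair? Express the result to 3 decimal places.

Mismatches occur at site 3 (C/T, transition), site 5 (G/A, transition), site 14 (G/A, transition), site 19 (A/G, transition), site 20 (T/C, transition), site 21 (T/C, transition), site 24 (C/T, transition), site 25 (A/G, transition), site 29 (G/A, transition), site 33 (T/C, transition), site 35 (A/T, transversion), site 37 (G/A, transition).
Of the 12 differences, 11 transitions and 1 transversion, so Ti/Tv = 11/1 = 11.000.

11.000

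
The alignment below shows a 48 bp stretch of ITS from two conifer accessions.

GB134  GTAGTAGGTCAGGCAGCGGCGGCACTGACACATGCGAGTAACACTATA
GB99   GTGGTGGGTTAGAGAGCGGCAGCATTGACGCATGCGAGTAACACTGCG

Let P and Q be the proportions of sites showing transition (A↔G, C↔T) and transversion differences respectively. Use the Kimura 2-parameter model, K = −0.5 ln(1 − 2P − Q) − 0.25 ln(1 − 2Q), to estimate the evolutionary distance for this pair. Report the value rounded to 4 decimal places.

Differing sites — 3:A/G (Ti); 6:A/G (Ti); 10:C/T (Ti); 13:G/A (Ti); 14:C/G (Tv); 21:G/A (Ti); 25:C/T (Ti); 30:A/G (Ti); 46:A/G (Ti); 47:T/C (Ti); 48:A/G (Ti).
Of the 11 differences, 10 transitions and 1 transversion over 48 sites: P = 10/48 = 0.208333, Q = 1/48 = 0.020833.
d = −0.5·ln(0.562501) − 0.25·ln(0.958334) = −0.5·(-0.575362) − 0.25·(-0.042559) = 0.2983.

0.2983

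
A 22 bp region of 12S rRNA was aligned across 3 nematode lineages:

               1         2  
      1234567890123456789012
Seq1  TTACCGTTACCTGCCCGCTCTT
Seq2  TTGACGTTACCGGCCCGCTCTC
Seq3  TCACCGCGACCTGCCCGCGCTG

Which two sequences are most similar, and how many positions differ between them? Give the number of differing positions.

Pairwise Hamming distances:
  Seq1 vs Seq2: 4
  Seq1 vs Seq3: 5
  Seq2 vs Seq3: 8
The smallest is 4, between Seq1 and Seq2.

4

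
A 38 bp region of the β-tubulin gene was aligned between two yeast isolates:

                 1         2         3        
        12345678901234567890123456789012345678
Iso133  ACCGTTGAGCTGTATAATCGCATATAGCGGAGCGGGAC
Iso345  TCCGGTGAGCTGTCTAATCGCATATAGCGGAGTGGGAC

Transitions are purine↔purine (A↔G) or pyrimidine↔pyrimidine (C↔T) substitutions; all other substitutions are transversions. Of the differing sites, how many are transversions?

Differing sites — 1:A/T (Tv); 5:T/G (Tv); 14:A/C (Tv); 33:C/T (Ti).
Of the 4 differences, 1 transition and 3 transversions, so the answer is 3.

3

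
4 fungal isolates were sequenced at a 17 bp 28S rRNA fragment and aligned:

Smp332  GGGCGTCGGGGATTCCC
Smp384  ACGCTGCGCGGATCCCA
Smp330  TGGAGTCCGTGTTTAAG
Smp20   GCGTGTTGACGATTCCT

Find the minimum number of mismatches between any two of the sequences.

6

Pairwise Hamming distances:
  Smp332 vs Smp384: 7
  Smp332 vs Smp330: 8
  Smp332 vs Smp20: 6
  Smp384 vs Smp330: 13
  Smp384 vs Smp20: 9
  Smp330 vs Smp20: 11
The smallest is 6, between Smp332 and Smp20.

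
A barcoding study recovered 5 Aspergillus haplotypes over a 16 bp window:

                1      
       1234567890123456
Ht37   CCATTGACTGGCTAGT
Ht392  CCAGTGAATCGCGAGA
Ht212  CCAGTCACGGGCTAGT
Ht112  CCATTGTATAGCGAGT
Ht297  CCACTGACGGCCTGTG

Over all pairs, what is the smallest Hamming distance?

3

Pairwise Hamming distances:
  Ht37 vs Ht392: 5
  Ht37 vs Ht212: 3
  Ht37 vs Ht112: 4
  Ht37 vs Ht297: 6
  Ht392 vs Ht212: 6
  Ht392 vs Ht112: 4
  Ht392 vs Ht297: 9
  Ht212 vs Ht112: 7
  Ht212 vs Ht297: 6
  Ht112 vs Ht297: 10
The smallest is 3, between Ht37 and Ht212.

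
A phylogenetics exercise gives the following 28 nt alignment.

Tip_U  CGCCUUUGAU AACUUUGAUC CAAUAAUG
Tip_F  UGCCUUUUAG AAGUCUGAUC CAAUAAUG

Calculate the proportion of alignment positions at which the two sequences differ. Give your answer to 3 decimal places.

Mismatches occur at site 1 (C/U), site 8 (G/U), site 10 (U/G), site 13 (C/G), site 15 (U/C).
There are 5 differences over 28 sites, so p = 5/28 = 0.179.

0.179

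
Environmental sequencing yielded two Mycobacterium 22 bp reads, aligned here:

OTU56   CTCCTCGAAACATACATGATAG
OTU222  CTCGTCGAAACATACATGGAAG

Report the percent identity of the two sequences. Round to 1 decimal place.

Mismatches occur at site 4 (C→G), site 19 (A→G), site 20 (T→A).
19 of the 22 sites match, so the percent identity is 19/22 × 100 = 86.4%.

86.4%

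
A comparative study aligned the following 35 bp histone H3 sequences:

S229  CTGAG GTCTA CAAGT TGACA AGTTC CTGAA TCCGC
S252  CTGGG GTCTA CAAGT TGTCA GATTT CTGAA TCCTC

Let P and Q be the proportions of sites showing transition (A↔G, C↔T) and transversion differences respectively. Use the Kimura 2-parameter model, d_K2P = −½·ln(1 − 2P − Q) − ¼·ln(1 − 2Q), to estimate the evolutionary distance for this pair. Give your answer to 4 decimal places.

0.1986

Mismatches occur at site 4 (A↔G, transition), site 18 (A↔T, transversion), site 21 (A↔G, transition), site 22 (G↔A, transition), site 25 (C↔T, transition), site 34 (G↔T, transversion).
Of the 6 differences, 4 transitions and 2 transversions over 35 sites: P = 4/35 = 0.114286, Q = 2/35 = 0.057143.
d = −0.5·ln(0.714285) − 0.25·ln(0.885714) = −0.5·(-0.336473) − 0.25·(-0.121361) = 0.1986.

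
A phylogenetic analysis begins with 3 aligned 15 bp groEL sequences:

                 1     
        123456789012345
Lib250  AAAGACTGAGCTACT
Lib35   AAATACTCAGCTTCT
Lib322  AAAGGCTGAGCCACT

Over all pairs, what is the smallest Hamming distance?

2

Pairwise Hamming distances:
  Lib250 vs Lib35: 3
  Lib250 vs Lib322: 2
  Lib35 vs Lib322: 5
The smallest is 2, between Lib250 and Lib322.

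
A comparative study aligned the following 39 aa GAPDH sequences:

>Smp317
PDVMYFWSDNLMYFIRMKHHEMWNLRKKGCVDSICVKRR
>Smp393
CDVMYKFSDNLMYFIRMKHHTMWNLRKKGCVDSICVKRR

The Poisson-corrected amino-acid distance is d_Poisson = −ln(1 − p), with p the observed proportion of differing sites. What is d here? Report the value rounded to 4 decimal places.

0.1082

The sequences differ at positions 1 (P/C), 6 (F/K), 7 (W/F), 21 (E/T).
p = 4/39 = 0.102564.
d = −ln(1 − 0.102564) = −ln(0.897436) = 0.1082.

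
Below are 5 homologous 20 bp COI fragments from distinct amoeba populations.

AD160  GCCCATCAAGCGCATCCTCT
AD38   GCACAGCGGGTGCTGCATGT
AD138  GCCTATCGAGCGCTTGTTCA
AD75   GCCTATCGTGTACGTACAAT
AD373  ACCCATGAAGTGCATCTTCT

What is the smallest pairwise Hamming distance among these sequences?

4

Pairwise Hamming distances:
  AD160 vs AD38: 9
  AD160 vs AD138: 6
  AD160 vs AD75: 9
  AD160 vs AD373: 4
  AD38 vs AD138: 10
  AD38 vs AD75: 11
  AD38 vs AD373: 10
  AD138 vs AD75: 9
  AD138 vs AD373: 8
  AD75 vs AD373: 11
The smallest is 4, between AD160 and AD373.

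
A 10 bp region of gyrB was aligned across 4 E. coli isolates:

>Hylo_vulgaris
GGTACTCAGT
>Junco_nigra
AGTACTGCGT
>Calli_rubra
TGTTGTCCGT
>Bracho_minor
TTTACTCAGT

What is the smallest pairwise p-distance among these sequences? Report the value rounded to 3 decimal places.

0.200

Pairwise Hamming distances:
  Hylo_vulgaris vs Junco_nigra: 3
  Hylo_vulgaris vs Calli_rubra: 4
  Hylo_vulgaris vs Bracho_minor: 2
  Junco_nigra vs Calli_rubra: 4
  Junco_nigra vs Bracho_minor: 4
  Calli_rubra vs Bracho_minor: 4
The smallest is 2 mismatches, between Hylo_vulgaris and Bracho_minor; p = 2/10 = 0.200.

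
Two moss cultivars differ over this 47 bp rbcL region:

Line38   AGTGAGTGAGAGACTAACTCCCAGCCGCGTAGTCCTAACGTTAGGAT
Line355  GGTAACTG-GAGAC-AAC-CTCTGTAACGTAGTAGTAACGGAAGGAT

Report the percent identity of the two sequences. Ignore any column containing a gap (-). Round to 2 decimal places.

72.73%

Excluding the 3 gap columns leaves 44 comparable sites.
The sequences differ at positions 1 (A/G), 4 (G/A), 6 (G/C), 21 (C/T), 23 (A/T), 25 (C/T), 26 (C/A), 27 (G/A), 34 (C/A), 35 (C/G), 41 (T/G), 42 (T/A).
32 of the 44 comparable sites match, so the percent identity is 32/44 × 100 = 72.73%.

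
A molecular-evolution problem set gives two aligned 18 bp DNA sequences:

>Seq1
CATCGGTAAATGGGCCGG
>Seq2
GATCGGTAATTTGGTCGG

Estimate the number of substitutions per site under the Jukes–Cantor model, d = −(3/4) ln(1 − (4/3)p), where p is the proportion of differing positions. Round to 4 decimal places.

0.2635

The sequences differ at positions 1 (C/G), 10 (A/T), 12 (G/T), 15 (C/T).
p = 4/18 = 0.222222.
d = −0.75 · ln(1 − (4/3)·0.222222) = −0.75 · ln(0.703704) = −0.75 · (-0.351397) = 0.2635.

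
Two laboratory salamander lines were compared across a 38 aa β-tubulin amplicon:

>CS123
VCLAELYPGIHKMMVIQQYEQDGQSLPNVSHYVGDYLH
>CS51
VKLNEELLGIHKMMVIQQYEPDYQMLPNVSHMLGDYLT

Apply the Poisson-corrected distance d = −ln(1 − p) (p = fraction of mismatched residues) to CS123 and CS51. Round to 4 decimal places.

The sequences differ at positions 2 (C/K), 4 (A/N), 6 (L/E), 7 (Y/L), 8 (P/L), 21 (Q/P), 23 (G/Y), 25 (S/M), 32 (Y/M), 33 (V/L), 38 (H/T).
p = 11/38 = 0.289474.
d = −ln(1 − 0.289474) = −ln(0.710526) = 0.3417.

0.3417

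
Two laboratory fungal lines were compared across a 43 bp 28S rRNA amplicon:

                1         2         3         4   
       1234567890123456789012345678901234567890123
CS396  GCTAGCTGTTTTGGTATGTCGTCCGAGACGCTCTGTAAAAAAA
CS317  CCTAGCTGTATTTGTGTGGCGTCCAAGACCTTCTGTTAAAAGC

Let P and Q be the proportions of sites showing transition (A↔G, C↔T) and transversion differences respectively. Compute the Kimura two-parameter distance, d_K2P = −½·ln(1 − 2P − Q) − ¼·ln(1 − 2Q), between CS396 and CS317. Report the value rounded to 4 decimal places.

0.3130

Mismatches occur at site 1 (G→C, transversion), site 10 (T→A, transversion), site 13 (G→T, transversion), site 16 (A→G, transition), site 19 (T→G, transversion), site 25 (G→A, transition), site 30 (G→C, transversion), site 31 (C→T, transition), site 37 (A→T, transversion), site 42 (A→G, transition), site 43 (A→C, transversion).
Of the 11 differences, 4 transitions and 7 transversions over 43 sites: P = 4/43 = 0.093023, Q = 7/43 = 0.162791.
d = −0.5·ln(0.651163) − 0.25·ln(0.674418) = −0.5·(-0.428995) − 0.25·(-0.393905) = 0.3130.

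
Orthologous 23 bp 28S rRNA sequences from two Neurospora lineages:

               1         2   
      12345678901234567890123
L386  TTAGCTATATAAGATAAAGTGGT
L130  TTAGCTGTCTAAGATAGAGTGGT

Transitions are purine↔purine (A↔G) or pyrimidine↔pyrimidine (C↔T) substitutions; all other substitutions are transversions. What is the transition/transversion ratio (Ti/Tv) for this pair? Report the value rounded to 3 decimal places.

Mismatches occur at site 7 (A/G, transition), site 9 (A/C, transversion), site 17 (A/G, transition).
Of the 3 differences, 2 transitions and 1 transversion, so Ti/Tv = 2/1 = 2.000.

2.000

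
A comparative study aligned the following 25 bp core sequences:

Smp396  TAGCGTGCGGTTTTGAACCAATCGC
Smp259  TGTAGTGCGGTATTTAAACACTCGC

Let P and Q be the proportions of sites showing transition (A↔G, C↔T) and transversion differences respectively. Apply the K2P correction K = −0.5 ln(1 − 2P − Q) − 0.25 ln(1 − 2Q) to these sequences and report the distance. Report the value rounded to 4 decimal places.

The sequences differ at positions 2 (A/G, transition), 3 (G/T, transversion), 4 (C/A, transversion), 12 (T/A, transversion), 15 (G/T, transversion), 18 (C/A, transversion), 21 (A/C, transversion).
Of the 7 differences, 1 transition and 6 transversions over 25 sites: P = 1/25 = 0.040000, Q = 6/25 = 0.240000.
d = −0.5·ln(0.680000) − 0.25·ln(0.520000) = −0.5·(-0.385662) − 0.25·(-0.653926) = 0.3563.

0.3563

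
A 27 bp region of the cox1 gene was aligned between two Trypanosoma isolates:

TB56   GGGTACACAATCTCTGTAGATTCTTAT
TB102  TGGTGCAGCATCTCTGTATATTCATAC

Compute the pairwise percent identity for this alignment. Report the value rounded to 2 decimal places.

The sequences differ at positions 1 (G/T), 5 (A/G), 8 (C/G), 9 (A/C), 19 (G/T), 24 (T/A), 27 (T/C).
20 of the 27 sites match, so the percent identity is 20/27 × 100 = 74.07%.

74.07%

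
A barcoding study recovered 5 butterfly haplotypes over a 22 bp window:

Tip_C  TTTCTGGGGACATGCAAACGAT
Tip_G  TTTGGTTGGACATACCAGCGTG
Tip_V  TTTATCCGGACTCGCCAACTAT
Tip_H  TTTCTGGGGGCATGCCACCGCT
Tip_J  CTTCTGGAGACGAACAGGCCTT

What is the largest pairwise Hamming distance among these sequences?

13

Pairwise Hamming distances:
  Tip_C vs Tip_G: 9
  Tip_C vs Tip_V: 7
  Tip_C vs Tip_H: 4
  Tip_C vs Tip_J: 9
  Tip_G vs Tip_V: 11
  Tip_G vs Tip_H: 9
  Tip_G vs Tip_J: 12
  Tip_V vs Tip_H: 9
  Tip_V vs Tip_J: 13
  Tip_H vs Tip_J: 11
The largest is 13, between Tip_V and Tip_J.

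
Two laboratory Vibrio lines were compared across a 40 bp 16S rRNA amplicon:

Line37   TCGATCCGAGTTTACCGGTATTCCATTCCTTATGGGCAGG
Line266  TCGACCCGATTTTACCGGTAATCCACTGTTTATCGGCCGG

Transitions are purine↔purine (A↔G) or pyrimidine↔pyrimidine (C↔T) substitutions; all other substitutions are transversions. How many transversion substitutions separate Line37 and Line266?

The sequences differ at positions 5 (T/C, transition), 10 (G/T, transversion), 21 (T/A, transversion), 26 (T/C, transition), 28 (C/G, transversion), 29 (C/T, transition), 34 (G/C, transversion), 38 (A/C, transversion).
Of the 8 differences, 3 transitions and 5 transversions, so the answer is 5.

5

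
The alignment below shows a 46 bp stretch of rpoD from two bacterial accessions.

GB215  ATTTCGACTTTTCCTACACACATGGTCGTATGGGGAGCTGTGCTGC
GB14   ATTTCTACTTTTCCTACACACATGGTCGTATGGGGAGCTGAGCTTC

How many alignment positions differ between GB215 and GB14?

3

Differing sites — 6:G/T; 41:T/A; 45:G/T.
That gives 3 mismatches out of 46 aligned sites, so the Hamming distance is 3.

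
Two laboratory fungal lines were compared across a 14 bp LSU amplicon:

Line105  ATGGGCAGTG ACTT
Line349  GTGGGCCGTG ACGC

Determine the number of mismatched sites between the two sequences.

Differing sites — 1:A/G; 7:A/C; 13:T/G; 14:T/C.
That gives 4 mismatches out of 14 aligned sites, so the Hamming distance is 4.

4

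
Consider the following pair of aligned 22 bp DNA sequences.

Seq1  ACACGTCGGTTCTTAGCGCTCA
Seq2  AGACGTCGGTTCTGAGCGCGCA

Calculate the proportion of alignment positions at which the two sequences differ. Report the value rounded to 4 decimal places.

Differing sites — 2:C/G; 14:T/G; 20:T/G.
There are 3 differences over 22 sites, so p = 3/22 = 0.1364.

0.1364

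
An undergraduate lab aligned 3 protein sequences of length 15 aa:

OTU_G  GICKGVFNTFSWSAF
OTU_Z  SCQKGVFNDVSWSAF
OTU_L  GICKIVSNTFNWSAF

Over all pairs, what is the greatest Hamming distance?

Pairwise Hamming distances:
  OTU_G vs OTU_Z: 5
  OTU_G vs OTU_L: 3
  OTU_Z vs OTU_L: 8
The largest is 8, between OTU_Z and OTU_L.

8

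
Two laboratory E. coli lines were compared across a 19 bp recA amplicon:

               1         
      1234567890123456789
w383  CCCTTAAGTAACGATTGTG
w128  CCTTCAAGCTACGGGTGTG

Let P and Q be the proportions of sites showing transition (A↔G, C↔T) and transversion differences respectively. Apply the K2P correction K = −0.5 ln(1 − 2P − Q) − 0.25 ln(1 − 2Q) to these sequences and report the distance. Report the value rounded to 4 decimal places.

0.4327

Differing sites — 3:C/T (Ti); 5:T/C (Ti); 9:T/C (Ti); 10:A/T (Tv); 14:A/G (Ti); 15:T/G (Tv).
Of the 6 differences, 4 transitions and 2 transversions over 19 sites: P = 4/19 = 0.210526, Q = 2/19 = 0.105263.
d = −0.5·ln(0.473685) − 0.25·ln(0.789474) = −0.5·(-0.747213) − 0.25·(-0.236388) = 0.4327.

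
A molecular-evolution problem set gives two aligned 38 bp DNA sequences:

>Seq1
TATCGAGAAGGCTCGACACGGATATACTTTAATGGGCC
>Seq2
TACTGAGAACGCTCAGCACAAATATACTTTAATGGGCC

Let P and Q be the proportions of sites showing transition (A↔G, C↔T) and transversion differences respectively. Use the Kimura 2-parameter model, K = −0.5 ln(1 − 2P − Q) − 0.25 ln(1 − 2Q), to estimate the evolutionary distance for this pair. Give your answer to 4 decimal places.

0.2229

Mismatches occur at site 3 (T↔C, transition), site 4 (C↔T, transition), site 10 (G↔C, transversion), site 15 (G↔A, transition), site 16 (A↔G, transition), site 20 (G↔A, transition), site 21 (G↔A, transition).
Of the 7 differences, 6 transitions and 1 transversion over 38 sites: P = 6/38 = 0.157895, Q = 1/38 = 0.026316.
d = −0.5·ln(0.657894) − 0.25·ln(0.947368) = −0.5·(-0.418711) − 0.25·(-0.054068) = 0.2229.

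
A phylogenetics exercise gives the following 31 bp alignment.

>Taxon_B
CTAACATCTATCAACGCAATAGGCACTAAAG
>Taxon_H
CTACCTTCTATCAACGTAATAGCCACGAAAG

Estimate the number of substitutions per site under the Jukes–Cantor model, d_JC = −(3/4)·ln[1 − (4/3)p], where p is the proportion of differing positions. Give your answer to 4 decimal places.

0.1816

The sequences differ at positions 4 (A/C), 6 (A/T), 17 (C/T), 23 (G/C), 27 (T/G).
p = 5/31 = 0.161290.
d = −0.75 · ln(1 − (4/3)·0.161290) = −0.75 · ln(0.784947) = −0.75 · (-0.242139) = 0.1816.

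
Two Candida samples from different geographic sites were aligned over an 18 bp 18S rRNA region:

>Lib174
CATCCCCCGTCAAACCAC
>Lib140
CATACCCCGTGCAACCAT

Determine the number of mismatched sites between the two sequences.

4

The sequences differ at positions 4 (C/A), 11 (C/G), 12 (A/C), 18 (C/T).
That gives 4 mismatches out of 18 aligned sites, so the Hamming distance is 4.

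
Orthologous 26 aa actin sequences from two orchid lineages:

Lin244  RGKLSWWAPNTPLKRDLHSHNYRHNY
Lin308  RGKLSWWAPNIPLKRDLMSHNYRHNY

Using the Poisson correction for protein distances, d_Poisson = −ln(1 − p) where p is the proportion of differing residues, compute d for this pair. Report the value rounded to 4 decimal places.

0.0800

Mismatches occur at site 11 (T/I), site 18 (H/M).
p = 2/26 = 0.076923.
d = −ln(1 − 0.076923) = −ln(0.923077) = 0.0800.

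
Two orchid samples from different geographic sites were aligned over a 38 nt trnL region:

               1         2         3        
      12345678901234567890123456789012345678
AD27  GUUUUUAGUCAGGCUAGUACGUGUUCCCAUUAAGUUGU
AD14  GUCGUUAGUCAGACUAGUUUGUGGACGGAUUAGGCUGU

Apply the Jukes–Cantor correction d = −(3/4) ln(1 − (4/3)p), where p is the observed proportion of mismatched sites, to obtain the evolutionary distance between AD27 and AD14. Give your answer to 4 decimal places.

0.3658

The sequences differ at positions 3 (U/C), 4 (U/G), 13 (G/A), 19 (A/U), 20 (C/U), 24 (U/G), 25 (U/A), 27 (C/G), 28 (C/G), 33 (A/G), 35 (U/C).
p = 11/38 = 0.289474.
d = −0.75 · ln(1 − (4/3)·0.289474) = −0.75 · ln(0.614035) = −0.75 · (-0.487703) = 0.3658.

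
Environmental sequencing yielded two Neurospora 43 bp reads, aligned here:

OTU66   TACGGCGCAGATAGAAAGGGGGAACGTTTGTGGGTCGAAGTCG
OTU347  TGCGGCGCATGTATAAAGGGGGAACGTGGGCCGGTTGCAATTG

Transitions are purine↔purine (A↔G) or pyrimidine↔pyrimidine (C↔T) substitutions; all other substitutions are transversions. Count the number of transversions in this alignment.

6

The sequences differ at positions 2 (A/G, transition), 10 (G/T, transversion), 11 (A/G, transition), 14 (G/T, transversion), 28 (T/G, transversion), 29 (T/G, transversion), 31 (T/C, transition), 32 (G/C, transversion), 36 (C/T, transition), 38 (A/C, transversion), 40 (G/A, transition), 42 (C/T, transition).
Of the 12 differences, 6 transitions and 6 transversions, so the answer is 6.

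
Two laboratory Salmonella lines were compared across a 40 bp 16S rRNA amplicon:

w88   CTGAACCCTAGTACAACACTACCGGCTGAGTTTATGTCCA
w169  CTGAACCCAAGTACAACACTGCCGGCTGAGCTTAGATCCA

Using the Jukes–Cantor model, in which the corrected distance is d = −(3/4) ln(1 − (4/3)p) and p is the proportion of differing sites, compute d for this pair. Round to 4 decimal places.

The sequences differ at positions 9 (T/A), 21 (A/G), 31 (T/C), 35 (T/G), 36 (G/A).
p = 5/40 = 0.125000.
d = −0.75 · ln(1 − (4/3)·0.125000) = −0.75 · ln(0.833333) = −0.75 · (-0.182322) = 0.1367.

0.1367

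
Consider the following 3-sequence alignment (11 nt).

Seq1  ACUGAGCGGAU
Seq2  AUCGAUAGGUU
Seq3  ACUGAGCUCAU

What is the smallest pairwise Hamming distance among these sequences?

2

Pairwise Hamming distances:
  Seq1 vs Seq2: 5
  Seq1 vs Seq3: 2
  Seq2 vs Seq3: 7
The smallest is 2, between Seq1 and Seq3.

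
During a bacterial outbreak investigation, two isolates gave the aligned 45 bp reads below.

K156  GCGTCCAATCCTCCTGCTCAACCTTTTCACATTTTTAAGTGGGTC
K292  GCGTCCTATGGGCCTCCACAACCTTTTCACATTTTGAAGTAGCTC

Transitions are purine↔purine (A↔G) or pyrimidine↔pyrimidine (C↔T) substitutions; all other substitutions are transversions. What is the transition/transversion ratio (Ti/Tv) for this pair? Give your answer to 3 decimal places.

Differing sites — 7:A/T (Tv); 10:C/G (Tv); 11:C/G (Tv); 12:T/G (Tv); 16:G/C (Tv); 18:T/A (Tv); 36:T/G (Tv); 41:G/A (Ti); 43:G/C (Tv).
Of the 9 differences, 1 transition and 8 transversions, so Ti/Tv = 1/8 = 0.125.

0.125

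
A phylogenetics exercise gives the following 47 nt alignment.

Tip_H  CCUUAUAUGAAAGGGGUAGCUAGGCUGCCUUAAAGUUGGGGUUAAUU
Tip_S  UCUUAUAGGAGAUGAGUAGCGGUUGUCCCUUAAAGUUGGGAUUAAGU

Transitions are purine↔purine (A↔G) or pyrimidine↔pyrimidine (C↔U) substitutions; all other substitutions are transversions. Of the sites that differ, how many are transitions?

5

The sequences differ at positions 1 (C/U, transition), 8 (U/G, transversion), 11 (A/G, transition), 13 (G/U, transversion), 15 (G/A, transition), 21 (U/G, transversion), 22 (A/G, transition), 23 (G/U, transversion), 24 (G/U, transversion), 25 (C/G, transversion), 27 (G/C, transversion), 41 (G/A, transition), 46 (U/G, transversion).
Of the 13 differences, 5 transitions and 8 transversions, so the answer is 5.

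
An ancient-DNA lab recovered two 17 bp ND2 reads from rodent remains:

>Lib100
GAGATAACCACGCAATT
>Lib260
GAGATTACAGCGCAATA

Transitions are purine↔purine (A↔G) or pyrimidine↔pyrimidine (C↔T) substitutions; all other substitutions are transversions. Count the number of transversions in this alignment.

Differing sites — 6:A/T (Tv); 9:C/A (Tv); 10:A/G (Ti); 17:T/A (Tv).
Of the 4 differences, 1 transition and 3 transversions, so the answer is 3.

3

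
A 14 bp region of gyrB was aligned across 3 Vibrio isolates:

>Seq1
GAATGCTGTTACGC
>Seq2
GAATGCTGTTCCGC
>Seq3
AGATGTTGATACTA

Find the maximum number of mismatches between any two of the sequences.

7

Pairwise Hamming distances:
  Seq1 vs Seq2: 1
  Seq1 vs Seq3: 6
  Seq2 vs Seq3: 7
The largest is 7, between Seq2 and Seq3.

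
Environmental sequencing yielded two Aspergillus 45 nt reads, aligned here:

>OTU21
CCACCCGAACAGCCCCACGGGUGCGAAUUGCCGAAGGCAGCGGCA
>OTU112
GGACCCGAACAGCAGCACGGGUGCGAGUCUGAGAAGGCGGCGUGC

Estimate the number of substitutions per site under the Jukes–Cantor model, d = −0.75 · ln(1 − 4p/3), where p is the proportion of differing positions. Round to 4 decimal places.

Mismatches occur at site 1 (C↔G), site 2 (C↔G), site 14 (C↔A), site 15 (C↔G), site 27 (A↔G), site 29 (U↔C), site 30 (G↔U), site 31 (C↔G), site 32 (C↔A), site 39 (A↔G), site 43 (G↔U), site 44 (C↔G), site 45 (A↔C).
p = 13/45 = 0.288889.
d = −0.75 · ln(1 − (4/3)·0.288889) = −0.75 · ln(0.614815) = −0.75 · (-0.486434) = 0.3648.

0.3648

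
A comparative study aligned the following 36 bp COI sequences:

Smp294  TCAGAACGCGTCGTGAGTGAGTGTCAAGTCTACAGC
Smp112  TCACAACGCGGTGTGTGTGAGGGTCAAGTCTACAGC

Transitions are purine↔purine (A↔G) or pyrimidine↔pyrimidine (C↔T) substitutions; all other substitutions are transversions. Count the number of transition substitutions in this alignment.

The sequences differ at positions 4 (G/C, transversion), 11 (T/G, transversion), 12 (C/T, transition), 16 (A/T, transversion), 22 (T/G, transversion).
Of the 5 differences, 1 transition and 4 transversions, so the answer is 1.

1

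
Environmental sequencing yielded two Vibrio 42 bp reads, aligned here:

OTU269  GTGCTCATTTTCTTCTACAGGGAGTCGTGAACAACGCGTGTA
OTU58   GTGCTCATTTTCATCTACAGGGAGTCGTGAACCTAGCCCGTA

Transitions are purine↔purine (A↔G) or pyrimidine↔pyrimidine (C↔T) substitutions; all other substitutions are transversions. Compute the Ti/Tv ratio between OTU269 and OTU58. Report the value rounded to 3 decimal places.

Mismatches occur at site 13 (T/A, transversion), site 33 (A/C, transversion), site 34 (A/T, transversion), site 35 (C/A, transversion), site 38 (G/C, transversion), site 39 (T/C, transition).
Of the 6 differences, 1 transition and 5 transversions, so Ti/Tv = 1/5 = 0.200.

0.200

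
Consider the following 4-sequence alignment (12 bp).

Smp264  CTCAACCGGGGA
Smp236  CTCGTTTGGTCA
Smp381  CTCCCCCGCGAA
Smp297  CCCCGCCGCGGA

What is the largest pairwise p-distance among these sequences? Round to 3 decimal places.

Pairwise Hamming distances:
  Smp264 vs Smp236: 6
  Smp264 vs Smp381: 4
  Smp264 vs Smp297: 4
  Smp236 vs Smp381: 7
  Smp236 vs Smp297: 8
  Smp381 vs Smp297: 3
The largest is 8 mismatches, between Smp236 and Smp297; p = 8/12 = 0.667.

0.667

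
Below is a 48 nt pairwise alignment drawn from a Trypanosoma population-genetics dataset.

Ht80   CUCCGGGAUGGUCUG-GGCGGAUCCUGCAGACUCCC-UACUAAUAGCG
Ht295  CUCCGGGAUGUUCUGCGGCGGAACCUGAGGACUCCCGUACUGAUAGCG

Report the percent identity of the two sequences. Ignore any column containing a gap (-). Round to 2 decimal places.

89.13%

Excluding the 2 gap columns leaves 46 comparable sites.
Mismatches occur at site 11 (G→U), site 23 (U→A), site 28 (C→A), site 29 (A→G), site 42 (A→G).
41 of the 46 comparable sites match, so the percent identity is 41/46 × 100 = 89.13%.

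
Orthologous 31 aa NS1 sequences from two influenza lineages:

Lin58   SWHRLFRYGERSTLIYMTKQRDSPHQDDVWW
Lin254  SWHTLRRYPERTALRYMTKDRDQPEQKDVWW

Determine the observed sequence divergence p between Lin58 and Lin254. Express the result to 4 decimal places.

0.3226

Mismatches occur at site 4 (R→T), site 6 (F→R), site 9 (G→P), site 12 (S→T), site 13 (T→A), site 15 (I→R), site 20 (Q→D), site 23 (S→Q), site 25 (H→E), site 27 (D→K).
There are 10 differences over 31 sites, so p = 10/31 = 0.3226.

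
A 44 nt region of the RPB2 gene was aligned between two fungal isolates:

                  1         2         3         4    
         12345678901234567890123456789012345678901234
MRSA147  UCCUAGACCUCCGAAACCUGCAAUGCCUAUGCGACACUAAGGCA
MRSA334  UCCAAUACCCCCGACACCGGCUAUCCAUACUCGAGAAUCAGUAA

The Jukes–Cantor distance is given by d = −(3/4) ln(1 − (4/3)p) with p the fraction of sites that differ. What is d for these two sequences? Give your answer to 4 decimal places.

0.4546

Mismatches occur at site 4 (U/A), site 6 (G/U), site 10 (U/C), site 15 (A/C), site 19 (U/G), site 22 (A/U), site 25 (G/C), site 27 (C/A), site 30 (U/C), site 31 (G/U), site 35 (C/G), site 37 (C/A), site 39 (A/C), site 42 (G/U), site 43 (C/A).
p = 15/44 = 0.340909.
d = −0.75 · ln(1 − (4/3)·0.340909) = −0.75 · ln(0.545455) = −0.75 · (-0.606135) = 0.4546.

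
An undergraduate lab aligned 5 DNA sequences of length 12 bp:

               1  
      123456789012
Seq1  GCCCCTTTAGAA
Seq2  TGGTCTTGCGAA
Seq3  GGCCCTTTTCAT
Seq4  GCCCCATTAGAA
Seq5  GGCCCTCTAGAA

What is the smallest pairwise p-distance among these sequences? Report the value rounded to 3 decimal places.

Pairwise Hamming distances:
  Seq1 vs Seq2: 6
  Seq1 vs Seq3: 4
  Seq1 vs Seq4: 1
  Seq1 vs Seq5: 2
  Seq2 vs Seq3: 7
  Seq2 vs Seq4: 7
  Seq2 vs Seq5: 6
  Seq3 vs Seq4: 5
  Seq3 vs Seq5: 4
  Seq4 vs Seq5: 3
The smallest is 1 mismatch, between Seq1 and Seq4; p = 1/12 = 0.083.

0.083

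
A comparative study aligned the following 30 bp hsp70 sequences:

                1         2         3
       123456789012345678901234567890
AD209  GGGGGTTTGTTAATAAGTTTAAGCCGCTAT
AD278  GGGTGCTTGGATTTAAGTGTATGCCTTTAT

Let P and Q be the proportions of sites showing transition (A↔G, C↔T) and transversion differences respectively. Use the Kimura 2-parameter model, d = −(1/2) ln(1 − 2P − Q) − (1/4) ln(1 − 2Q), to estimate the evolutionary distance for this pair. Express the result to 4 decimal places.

Mismatches occur at site 4 (G→T, transversion), site 6 (T→C, transition), site 10 (T→G, transversion), site 11 (T→A, transversion), site 12 (A→T, transversion), site 13 (A→T, transversion), site 19 (T→G, transversion), site 22 (A→T, transversion), site 26 (G→T, transversion), site 27 (C→T, transition).
Of the 10 differences, 2 transitions and 8 transversions over 30 sites: P = 2/30 = 0.066667, Q = 8/30 = 0.266667.
d = −0.5·ln(0.599999) − 0.25·ln(0.466666) = −0.5·(-0.510827) − 0.25·(-0.762141) = 0.4459.

0.4459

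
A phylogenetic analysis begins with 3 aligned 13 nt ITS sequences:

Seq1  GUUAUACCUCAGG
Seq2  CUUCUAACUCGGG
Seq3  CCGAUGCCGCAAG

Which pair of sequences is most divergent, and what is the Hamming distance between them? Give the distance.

8

Pairwise Hamming distances:
  Seq1 vs Seq2: 4
  Seq1 vs Seq3: 6
  Seq2 vs Seq3: 8
The largest is 8, between Seq2 and Seq3.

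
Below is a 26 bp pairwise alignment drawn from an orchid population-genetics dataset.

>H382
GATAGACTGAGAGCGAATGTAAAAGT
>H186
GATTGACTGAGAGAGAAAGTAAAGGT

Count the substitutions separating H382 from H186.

The sequences differ at positions 4 (A/T), 14 (C/A), 18 (T/A), 24 (A/G).
That gives 4 mismatches out of 26 aligned sites, so the Hamming distance is 4.

4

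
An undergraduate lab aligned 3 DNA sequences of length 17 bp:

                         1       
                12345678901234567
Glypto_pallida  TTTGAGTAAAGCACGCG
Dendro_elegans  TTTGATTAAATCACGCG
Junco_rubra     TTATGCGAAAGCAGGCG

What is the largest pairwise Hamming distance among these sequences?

7

Pairwise Hamming distances:
  Glypto_pallida vs Dendro_elegans: 2
  Glypto_pallida vs Junco_rubra: 6
  Dendro_elegans vs Junco_rubra: 7
The largest is 7, between Dendro_elegans and Junco_rubra.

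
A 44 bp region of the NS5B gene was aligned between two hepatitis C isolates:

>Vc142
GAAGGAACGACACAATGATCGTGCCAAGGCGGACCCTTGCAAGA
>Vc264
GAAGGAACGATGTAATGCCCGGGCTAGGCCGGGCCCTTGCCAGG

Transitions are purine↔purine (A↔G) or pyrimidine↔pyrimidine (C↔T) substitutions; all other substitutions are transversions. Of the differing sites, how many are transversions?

4

Mismatches occur at site 11 (C/T, transition), site 12 (A/G, transition), site 13 (C/T, transition), site 18 (A/C, transversion), site 19 (T/C, transition), site 22 (T/G, transversion), site 25 (C/T, transition), site 27 (A/G, transition), site 29 (G/C, transversion), site 33 (A/G, transition), site 41 (A/C, transversion), site 44 (A/G, transition).
Of the 12 differences, 8 transitions and 4 transversions, so the answer is 4.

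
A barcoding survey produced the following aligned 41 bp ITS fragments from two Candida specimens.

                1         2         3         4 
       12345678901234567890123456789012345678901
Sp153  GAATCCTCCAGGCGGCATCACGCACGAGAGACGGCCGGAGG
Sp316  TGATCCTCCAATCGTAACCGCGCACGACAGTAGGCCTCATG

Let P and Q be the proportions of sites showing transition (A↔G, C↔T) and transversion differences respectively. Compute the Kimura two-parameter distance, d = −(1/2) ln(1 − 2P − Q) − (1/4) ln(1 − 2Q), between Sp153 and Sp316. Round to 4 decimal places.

Mismatches occur at site 1 (G↔T, transversion), site 2 (A↔G, transition), site 11 (G↔A, transition), site 12 (G↔T, transversion), site 15 (G↔T, transversion), site 16 (C↔A, transversion), site 18 (T↔C, transition), site 20 (A↔G, transition), site 28 (G↔C, transversion), site 31 (A↔T, transversion), site 32 (C↔A, transversion), site 37 (G↔T, transversion), site 38 (G↔C, transversion), site 40 (G↔T, transversion).
Of the 14 differences, 4 transitions and 10 transversions over 41 sites: P = 4/41 = 0.097561, Q = 10/41 = 0.243902.
d = −0.5·ln(0.560976) − 0.25·ln(0.512196) = −0.5·(-0.578077) − 0.25·(-0.669048) = 0.4563.

0.4563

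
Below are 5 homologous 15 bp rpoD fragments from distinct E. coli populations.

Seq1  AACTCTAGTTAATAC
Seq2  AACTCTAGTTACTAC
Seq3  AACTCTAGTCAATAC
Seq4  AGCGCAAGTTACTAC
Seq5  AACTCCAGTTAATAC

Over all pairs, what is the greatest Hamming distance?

Pairwise Hamming distances:
  Seq1 vs Seq2: 1
  Seq1 vs Seq3: 1
  Seq1 vs Seq4: 4
  Seq1 vs Seq5: 1
  Seq2 vs Seq3: 2
  Seq2 vs Seq4: 3
  Seq2 vs Seq5: 2
  Seq3 vs Seq4: 5
  Seq3 vs Seq5: 2
  Seq4 vs Seq5: 4
The largest is 5, between Seq3 and Seq4.

5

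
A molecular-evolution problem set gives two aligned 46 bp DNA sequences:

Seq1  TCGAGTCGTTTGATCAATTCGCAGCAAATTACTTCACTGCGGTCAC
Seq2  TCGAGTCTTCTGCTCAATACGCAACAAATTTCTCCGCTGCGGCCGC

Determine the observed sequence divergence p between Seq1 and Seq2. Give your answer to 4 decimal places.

0.2174

Differing sites — 8:G/T; 10:T/C; 13:A/C; 19:T/A; 24:G/A; 31:A/T; 34:T/C; 36:A/G; 43:T/C; 45:A/G.
There are 10 differences over 46 sites, so p = 10/46 = 0.2174.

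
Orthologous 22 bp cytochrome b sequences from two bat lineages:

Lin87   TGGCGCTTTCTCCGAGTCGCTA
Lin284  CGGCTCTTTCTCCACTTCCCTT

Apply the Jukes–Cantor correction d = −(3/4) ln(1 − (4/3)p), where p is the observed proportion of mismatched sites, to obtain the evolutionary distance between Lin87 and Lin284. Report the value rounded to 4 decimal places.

0.4141

The sequences differ at positions 1 (T/C), 5 (G/T), 14 (G/A), 15 (A/C), 16 (G/T), 19 (G/C), 22 (A/T).
p = 7/22 = 0.318182.
d = −0.75 · ln(1 − (4/3)·0.318182) = −0.75 · ln(0.575757) = −0.75 · (-0.552070) = 0.4141.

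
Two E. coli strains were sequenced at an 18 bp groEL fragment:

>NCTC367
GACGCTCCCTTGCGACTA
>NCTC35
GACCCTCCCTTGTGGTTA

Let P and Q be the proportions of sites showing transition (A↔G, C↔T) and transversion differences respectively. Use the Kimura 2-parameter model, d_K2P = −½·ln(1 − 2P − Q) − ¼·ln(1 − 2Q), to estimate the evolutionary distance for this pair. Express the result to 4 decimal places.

Mismatches occur at site 4 (G→C, transversion), site 13 (C→T, transition), site 15 (A→G, transition), site 16 (C→T, transition).
Of the 4 differences, 3 transitions and 1 transversion over 18 sites: P = 3/18 = 0.166667, Q = 1/18 = 0.055556.
d = −0.5·ln(0.611110) − 0.25·ln(0.888888) = −0.5·(-0.492478) − 0.25·(-0.117784) = 0.2757.

0.2757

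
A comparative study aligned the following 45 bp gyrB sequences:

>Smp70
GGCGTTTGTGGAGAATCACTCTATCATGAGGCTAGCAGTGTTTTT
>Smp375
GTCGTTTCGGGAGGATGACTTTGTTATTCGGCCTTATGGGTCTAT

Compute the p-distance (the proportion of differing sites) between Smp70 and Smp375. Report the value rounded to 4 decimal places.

Differing sites — 2:G/T; 8:G/C; 9:T/G; 14:A/G; 17:C/G; 21:C/T; 23:A/G; 25:C/T; 28:G/T; 29:A/C; 33:T/C; 34:A/T; 35:G/T; 36:C/A; 37:A/T; 39:T/G; 42:T/C; 44:T/A.
There are 18 differences over 45 sites, so p = 18/45 = 0.4000.

0.4000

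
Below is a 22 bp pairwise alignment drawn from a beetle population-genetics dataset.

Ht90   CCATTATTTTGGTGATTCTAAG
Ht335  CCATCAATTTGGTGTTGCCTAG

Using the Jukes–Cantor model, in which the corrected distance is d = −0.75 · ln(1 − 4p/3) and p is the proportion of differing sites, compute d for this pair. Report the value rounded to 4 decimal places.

0.3390

Differing sites — 5:T/C; 7:T/A; 15:A/T; 17:T/G; 19:T/C; 20:A/T.
p = 6/22 = 0.272727.
d = −0.75 · ln(1 − (4/3)·0.272727) = −0.75 · ln(0.636364) = −0.75 · (-0.451985) = 0.3390.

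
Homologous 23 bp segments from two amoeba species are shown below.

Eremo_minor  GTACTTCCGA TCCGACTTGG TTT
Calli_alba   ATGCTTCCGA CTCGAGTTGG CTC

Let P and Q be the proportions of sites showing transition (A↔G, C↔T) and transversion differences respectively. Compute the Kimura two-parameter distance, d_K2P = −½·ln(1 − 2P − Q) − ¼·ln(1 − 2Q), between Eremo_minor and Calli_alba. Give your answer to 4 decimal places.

The sequences differ at positions 1 (G/A, transition), 3 (A/G, transition), 11 (T/C, transition), 12 (C/T, transition), 16 (C/G, transversion), 21 (T/C, transition), 23 (T/C, transition).
Of the 7 differences, 6 transitions and 1 transversion over 23 sites: P = 6/23 = 0.260870, Q = 1/23 = 0.043478.
d = −0.5·ln(0.434782) − 0.25·ln(0.913044) = −0.5·(-0.832911) − 0.25·(-0.090971) = 0.4392.

0.4392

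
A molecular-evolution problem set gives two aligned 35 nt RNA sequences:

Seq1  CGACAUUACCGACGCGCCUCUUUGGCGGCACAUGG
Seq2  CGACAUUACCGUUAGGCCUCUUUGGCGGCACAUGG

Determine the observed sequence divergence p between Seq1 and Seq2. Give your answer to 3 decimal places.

0.114

Differing sites — 12:A/U; 13:C/U; 14:G/A; 15:C/G.
There are 4 differences over 35 sites, so p = 4/35 = 0.114.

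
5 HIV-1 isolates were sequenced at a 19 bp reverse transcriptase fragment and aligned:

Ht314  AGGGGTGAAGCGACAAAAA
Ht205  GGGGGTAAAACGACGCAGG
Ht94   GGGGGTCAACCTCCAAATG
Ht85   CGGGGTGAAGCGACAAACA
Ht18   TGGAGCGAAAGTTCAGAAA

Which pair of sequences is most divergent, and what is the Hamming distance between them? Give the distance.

11

Pairwise Hamming distances:
  Ht314 vs Ht205: 7
  Ht314 vs Ht94: 7
  Ht314 vs Ht85: 2
  Ht314 vs Ht18: 8
  Ht205 vs Ht94: 7
  Ht205 vs Ht85: 7
  Ht205 vs Ht18: 11
  Ht94 vs Ht85: 7
  Ht94 vs Ht18: 10
  Ht85 vs Ht18: 9
The largest is 11, between Ht205 and Ht18.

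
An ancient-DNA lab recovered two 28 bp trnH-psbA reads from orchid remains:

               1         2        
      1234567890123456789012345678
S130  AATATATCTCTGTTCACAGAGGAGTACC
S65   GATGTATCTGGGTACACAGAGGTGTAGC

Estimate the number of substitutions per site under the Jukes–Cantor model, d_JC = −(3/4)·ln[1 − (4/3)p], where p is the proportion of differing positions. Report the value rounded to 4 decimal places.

0.3041

The sequences differ at positions 1 (A/G), 4 (A/G), 10 (C/G), 11 (T/G), 14 (T/A), 23 (A/T), 27 (C/G).
p = 7/28 = 0.250000.
d = −0.75 · ln(1 − (4/3)·0.250000) = −0.75 · ln(0.666667) = −0.75 · (-0.405465) = 0.3041.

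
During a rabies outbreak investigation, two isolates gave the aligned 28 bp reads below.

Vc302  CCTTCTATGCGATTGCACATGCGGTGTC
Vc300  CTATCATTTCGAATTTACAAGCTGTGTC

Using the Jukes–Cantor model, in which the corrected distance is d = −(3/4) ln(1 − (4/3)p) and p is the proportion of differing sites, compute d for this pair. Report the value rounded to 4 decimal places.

0.4850

The sequences differ at positions 2 (C/T), 3 (T/A), 6 (T/A), 7 (A/T), 9 (G/T), 13 (T/A), 15 (G/T), 16 (C/T), 20 (T/A), 23 (G/T).
p = 10/28 = 0.357143.
d = −0.75 · ln(1 − (4/3)·0.357143) = −0.75 · ln(0.523809) = −0.75 · (-0.646628) = 0.4850.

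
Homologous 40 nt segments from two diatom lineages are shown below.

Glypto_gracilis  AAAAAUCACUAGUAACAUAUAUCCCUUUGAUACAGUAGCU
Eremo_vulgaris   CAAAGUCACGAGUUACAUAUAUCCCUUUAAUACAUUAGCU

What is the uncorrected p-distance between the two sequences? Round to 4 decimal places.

Mismatches occur at site 1 (A↔C), site 5 (A↔G), site 10 (U↔G), site 14 (A↔U), site 29 (G↔A), site 35 (G↔U).
There are 6 differences over 40 sites, so p = 6/40 = 0.1500.

0.1500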